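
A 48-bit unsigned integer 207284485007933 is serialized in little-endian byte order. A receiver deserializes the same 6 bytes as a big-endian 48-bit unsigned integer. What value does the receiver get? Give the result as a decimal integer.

207284485007933 in 48-bit hexadecimal is 0xBC862E18AA3D.
Stored little-endian, the bytes at ascending addresses are 3D AA 18 2E 86 BC.
Read back as big-endian, the last byte is least significant, giving 0x3DAA182E86BC.
0x3DAA182E86BC = 67800759436988.

67800759436988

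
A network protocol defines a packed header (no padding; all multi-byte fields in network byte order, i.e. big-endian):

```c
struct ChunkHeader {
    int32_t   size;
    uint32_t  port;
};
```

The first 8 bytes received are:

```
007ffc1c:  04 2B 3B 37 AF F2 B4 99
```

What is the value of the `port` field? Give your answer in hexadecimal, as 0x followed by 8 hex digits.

`port` follows `size` (4 bytes), so it starts at byte offset 4 and occupies 4 bytes.
Bytes at offsets 4..7: AF F2 B4 99.
In big-endian order the high byte comes first in memory.
The bytes are already most-significant first: 0xAFF2B499.

0xAFF2B499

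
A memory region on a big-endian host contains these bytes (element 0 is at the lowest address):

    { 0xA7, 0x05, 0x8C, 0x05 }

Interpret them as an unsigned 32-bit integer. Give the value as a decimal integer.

Big-endian: lowest address holds the most-significant byte.
The bytes are already most-significant first: 0xA7058C05.
0xA7058C05 = 2802158597.

2802158597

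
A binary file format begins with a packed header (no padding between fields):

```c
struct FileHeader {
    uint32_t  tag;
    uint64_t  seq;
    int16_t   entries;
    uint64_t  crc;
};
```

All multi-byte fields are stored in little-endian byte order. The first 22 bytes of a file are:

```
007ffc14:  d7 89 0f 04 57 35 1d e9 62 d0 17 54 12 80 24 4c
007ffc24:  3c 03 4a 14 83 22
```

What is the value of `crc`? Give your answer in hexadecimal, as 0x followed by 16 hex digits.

`crc` follows `tag` (4 B), `seq` (8 B), `entries` (2 B), so it starts at offset 4 + 8 + 2 = 14 and occupies 8 bytes.
Bytes at offsets 14..21: 24 4C 3C 03 4A 14 83 22.
Little-endian: lowest address holds the least-significant byte.
Reassemble most-significant byte first: 22 83 14 4A 03 3C 4C 24 → 0x2283144A033C4C24.

0x2283144A033C4C24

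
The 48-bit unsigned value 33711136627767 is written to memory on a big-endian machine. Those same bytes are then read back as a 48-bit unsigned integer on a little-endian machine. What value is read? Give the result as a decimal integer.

61419424622622

33711136627767 in 48-bit hexadecimal is 0x1EA8FC52DC37.
Stored big-endian, the bytes at ascending addresses are 1E A8 FC 52 DC 37.
Read back as little-endian, the first byte is least significant, giving 0x37DC52FCA81E.
0x37DC52FCA81E = 61419424622622.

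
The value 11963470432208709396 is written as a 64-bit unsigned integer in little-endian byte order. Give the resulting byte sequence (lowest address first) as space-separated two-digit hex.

11963470432208709396 in hexadecimal, padded to 64 bits, is 0xA606C8F910B06714.
Split into bytes (most-significant first): A6 06 C8 F9 10 B0 67 14.
Little-endian stores the least-significant byte at the lowest address.
So at ascending addresses the bytes are 14 67 B0 10 F9 C8 06 A6.

14 67 B0 10 F9 C8 06 A6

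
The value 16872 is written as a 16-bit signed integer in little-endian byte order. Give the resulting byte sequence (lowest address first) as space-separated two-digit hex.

16872 in hexadecimal, padded to 16 bits, is 0x41E8.
Split into bytes (most-significant first): 41 E8.
Little-endian: lowest address holds the least-significant byte.
So at ascending addresses the bytes are E8 41.

E8 41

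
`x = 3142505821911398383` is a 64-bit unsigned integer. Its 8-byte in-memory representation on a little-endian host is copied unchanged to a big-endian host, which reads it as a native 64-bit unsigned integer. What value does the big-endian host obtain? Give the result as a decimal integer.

3142505821911398383 in 64-bit hexadecimal is 0x2B9C6C6533A037EF.
Stored little-endian, the bytes at ascending addresses are EF 37 A0 33 65 6C 9C 2B.
Read back as big-endian, the last byte is least significant, giving 0xEF37A033656C9C2B.
0xEF37A033656C9C2B = 17237422241389255723.

17237422241389255723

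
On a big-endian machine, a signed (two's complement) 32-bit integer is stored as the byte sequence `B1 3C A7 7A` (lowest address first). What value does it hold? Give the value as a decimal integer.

-1321425030

In big-endian order the high byte comes first in memory.
The bytes are already most-significant first: 0xB13CA77A.
Top bit is set, so as a signed 32-bit value this is 0xB13CA77A − 2^32 = -1321425030.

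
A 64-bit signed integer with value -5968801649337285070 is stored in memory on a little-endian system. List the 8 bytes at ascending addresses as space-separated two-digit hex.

Two's complement of -5968801649337285070 in 64 bits: 5968801649337285070 = 0x52D57179DB83B9CE; invert → 0xAD2A8E86247C4631; add 1 → 0xAD2A8E86247C4632.
Split into bytes (most-significant first): AD 2A 8E 86 24 7C 46 32.
In little-endian order the low byte comes first in memory.
So at ascending addresses the bytes are 32 46 7C 24 86 8E 2A AD.

32 46 7C 24 86 8E 2A AD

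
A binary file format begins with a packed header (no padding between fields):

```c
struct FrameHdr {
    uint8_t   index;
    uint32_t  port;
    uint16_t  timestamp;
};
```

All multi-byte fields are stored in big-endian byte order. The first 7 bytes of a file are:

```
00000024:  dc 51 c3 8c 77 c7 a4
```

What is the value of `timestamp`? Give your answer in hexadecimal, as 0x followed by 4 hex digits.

0xC7A4

`timestamp` follows `index` (1 B), `port` (4 B), so it starts at offset 1 + 4 = 5 and occupies 2 bytes.
Bytes at offsets 5..6: C7 A4.
Big-endian: lowest address holds the most-significant byte.
The bytes are already most-significant first: 0xC7A4.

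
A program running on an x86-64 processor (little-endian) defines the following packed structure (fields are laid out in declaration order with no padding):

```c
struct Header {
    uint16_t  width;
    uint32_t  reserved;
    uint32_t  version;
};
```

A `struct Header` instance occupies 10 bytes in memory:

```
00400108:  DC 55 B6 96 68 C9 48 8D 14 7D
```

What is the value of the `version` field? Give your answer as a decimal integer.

`version` follows `width` (2 B), `reserved` (4 B), so it starts at offset 2 + 4 = 6 and occupies 4 bytes.
Bytes at offsets 6..9: 48 8D 14 7D.
Little-endian: lowest address holds the least-significant byte.
Reassemble most-significant byte first: 7D 14 8D 48 → 0x7D148D48.
0x7D148D48 = 2098498888.

2098498888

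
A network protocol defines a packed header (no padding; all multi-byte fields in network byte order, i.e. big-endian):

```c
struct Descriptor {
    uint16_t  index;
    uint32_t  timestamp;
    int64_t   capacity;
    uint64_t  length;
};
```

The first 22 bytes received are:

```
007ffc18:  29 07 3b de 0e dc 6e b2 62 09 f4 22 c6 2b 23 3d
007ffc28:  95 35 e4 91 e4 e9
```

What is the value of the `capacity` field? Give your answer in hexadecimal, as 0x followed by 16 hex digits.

0x6EB26209F422C62B

`capacity` follows `index` (2 B), `timestamp` (4 B), so it starts at offset 2 + 4 = 6 and occupies 8 bytes.
Bytes at offsets 6..13: 6E B2 62 09 F4 22 C6 2B.
In big-endian order the high byte comes first in memory.
The bytes are already most-significant first: 0x6EB26209F422C62B.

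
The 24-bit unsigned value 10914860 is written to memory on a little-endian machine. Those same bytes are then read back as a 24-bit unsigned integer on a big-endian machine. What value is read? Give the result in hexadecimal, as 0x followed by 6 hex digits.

0x2C8CA6

10914860 in 24-bit hexadecimal is 0xA68C2C.
Stored little-endian, the bytes at ascending addresses are 2C 8C A6.
Read back as big-endian, the last byte is least significant, giving 0x2C8CA6.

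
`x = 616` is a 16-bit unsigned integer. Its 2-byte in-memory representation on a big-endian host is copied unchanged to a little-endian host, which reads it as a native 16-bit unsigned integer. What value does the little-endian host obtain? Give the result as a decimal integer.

26626

616 in 16-bit hexadecimal is 0x0268.
Stored big-endian, the bytes at ascending addresses are 02 68.
Read back as little-endian, the first byte is least significant, giving 0x6802.
0x6802 = 26626.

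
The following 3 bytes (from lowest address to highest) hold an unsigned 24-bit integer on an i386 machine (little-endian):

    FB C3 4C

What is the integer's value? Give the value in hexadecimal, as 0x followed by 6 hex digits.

0x4CC3FB

In little-endian order the low byte comes first in memory.
Reassemble most-significant byte first: 4C C3 FB → 0x4CC3FB.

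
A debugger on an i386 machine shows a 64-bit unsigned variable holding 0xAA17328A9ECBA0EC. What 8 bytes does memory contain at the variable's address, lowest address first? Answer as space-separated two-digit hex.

EC A0 CB 9E 8A 32 17 AA

Split into bytes (most-significant first): AA 17 32 8A 9E CB A0 EC.
Little-endian stores the least-significant byte at the lowest address.
So at ascending addresses the bytes are EC A0 CB 9E 8A 32 17 AA.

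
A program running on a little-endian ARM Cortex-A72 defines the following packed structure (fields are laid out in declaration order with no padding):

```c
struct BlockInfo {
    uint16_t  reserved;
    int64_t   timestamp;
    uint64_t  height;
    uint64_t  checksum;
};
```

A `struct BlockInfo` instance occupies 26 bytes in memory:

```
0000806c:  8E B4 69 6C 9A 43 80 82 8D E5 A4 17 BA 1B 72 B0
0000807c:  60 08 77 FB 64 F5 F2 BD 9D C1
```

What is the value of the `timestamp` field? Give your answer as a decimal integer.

`timestamp` follows `reserved` (2 bytes), so it starts at byte offset 2 and occupies 8 bytes.
Bytes at offsets 2..9: 69 6C 9A 43 80 82 8D E5.
In little-endian order the low byte comes first in memory.
Reassemble most-significant byte first: E5 8D 82 80 43 9A 6C 69 → 0xE58D8280439A6C69.
Top bit is set, so as a signed 64-bit value this is 0xE58D8280439A6C69 − 2^64 = -1905723579906233239.

-1905723579906233239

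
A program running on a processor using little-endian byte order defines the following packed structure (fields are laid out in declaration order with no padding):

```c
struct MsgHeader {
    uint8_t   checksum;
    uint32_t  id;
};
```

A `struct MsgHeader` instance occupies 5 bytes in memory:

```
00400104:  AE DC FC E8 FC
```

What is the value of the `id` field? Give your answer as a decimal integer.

`id` follows `checksum` (1 byte), so it starts at byte offset 1 and occupies 4 bytes.
Bytes at offsets 1..4: DC FC E8 FC.
Little-endian stores the least-significant byte at the lowest address.
Reassemble most-significant byte first: FC E8 FC DC → 0xFCE8FCDC.
0xFCE8FCDC = 4243127516.

4243127516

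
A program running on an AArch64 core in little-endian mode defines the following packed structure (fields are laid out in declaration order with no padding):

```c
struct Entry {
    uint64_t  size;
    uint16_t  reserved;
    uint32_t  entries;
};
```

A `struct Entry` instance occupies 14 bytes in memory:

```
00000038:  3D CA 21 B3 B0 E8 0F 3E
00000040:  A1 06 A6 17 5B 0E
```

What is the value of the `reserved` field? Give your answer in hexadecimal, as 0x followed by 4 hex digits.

`reserved` follows `size` (8 bytes), so it starts at byte offset 8 and occupies 2 bytes.
Bytes at offsets 8..9: A1 06.
Little-endian: lowest address holds the least-significant byte.
Reassemble most-significant byte first: 06 A1 → 0x06A1.

0x06A1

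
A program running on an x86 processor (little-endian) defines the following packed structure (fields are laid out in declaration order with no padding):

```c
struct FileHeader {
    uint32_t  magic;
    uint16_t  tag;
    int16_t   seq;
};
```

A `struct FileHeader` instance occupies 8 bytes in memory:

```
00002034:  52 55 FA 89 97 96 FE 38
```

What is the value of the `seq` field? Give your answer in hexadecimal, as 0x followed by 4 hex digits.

`seq` follows `magic` (4 B), `tag` (2 B), so it starts at offset 4 + 2 = 6 and occupies 2 bytes.
Bytes at offsets 6..7: FE 38.
Little-endian: lowest address holds the least-significant byte.
Reassemble most-significant byte first: 38 FE → 0x38FE.

0x38FE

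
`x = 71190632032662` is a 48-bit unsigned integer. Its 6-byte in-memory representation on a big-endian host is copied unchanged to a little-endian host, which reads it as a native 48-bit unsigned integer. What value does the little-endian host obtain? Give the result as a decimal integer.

165379147874112

71190632032662 in 48-bit hexadecimal is 0x40BF5C556996.
Stored big-endian, the bytes at ascending addresses are 40 BF 5C 55 69 96.
Read back as little-endian, the first byte is least significant, giving 0x9669555CBF40.
0x9669555CBF40 = 165379147874112.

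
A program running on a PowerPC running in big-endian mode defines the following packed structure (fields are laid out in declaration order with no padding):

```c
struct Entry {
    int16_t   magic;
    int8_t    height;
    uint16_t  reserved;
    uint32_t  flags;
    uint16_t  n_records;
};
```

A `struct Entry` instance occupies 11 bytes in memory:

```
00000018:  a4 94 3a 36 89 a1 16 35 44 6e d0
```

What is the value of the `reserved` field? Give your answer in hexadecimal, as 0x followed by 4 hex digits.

`reserved` follows `magic` (2 B), `height` (1 B), so it starts at offset 2 + 1 = 3 and occupies 2 bytes.
Bytes at offsets 3..4: 36 89.
In big-endian order the high byte comes first in memory.
The bytes are already most-significant first: 0x3689.

0x3689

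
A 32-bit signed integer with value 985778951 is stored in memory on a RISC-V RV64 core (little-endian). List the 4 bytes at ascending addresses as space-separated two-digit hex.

07 CB C1 3A

985778951 in hexadecimal, padded to 32 bits, is 0x3AC1CB07.
Split into bytes (most-significant first): 3A C1 CB 07.
Little-endian: lowest address holds the least-significant byte.
So at ascending addresses the bytes are 07 CB C1 3A.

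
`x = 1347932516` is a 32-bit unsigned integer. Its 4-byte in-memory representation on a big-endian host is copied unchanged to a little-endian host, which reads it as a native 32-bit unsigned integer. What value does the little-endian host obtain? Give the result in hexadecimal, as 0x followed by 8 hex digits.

1347932516 in 32-bit hexadecimal is 0x5057D164.
Stored big-endian, the bytes at ascending addresses are 50 57 D1 64.
Read back as little-endian, the first byte is least significant, giving 0x64D15750.

0x64D15750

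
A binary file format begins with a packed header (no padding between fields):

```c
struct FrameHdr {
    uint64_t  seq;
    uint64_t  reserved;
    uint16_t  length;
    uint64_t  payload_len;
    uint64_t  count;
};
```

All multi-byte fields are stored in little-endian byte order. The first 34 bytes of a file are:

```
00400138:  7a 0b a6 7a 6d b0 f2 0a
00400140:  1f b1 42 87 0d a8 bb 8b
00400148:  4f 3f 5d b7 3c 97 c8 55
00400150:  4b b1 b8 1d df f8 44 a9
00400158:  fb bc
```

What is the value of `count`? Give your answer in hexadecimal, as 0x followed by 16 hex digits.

0xBCFBA944F8DF1DB8

`count` follows `seq` (8 B), `reserved` (8 B), `length` (2 B), `payload_len` (8 B), so it starts at offset 8 + 8 + 2 + 8 = 26 and occupies 8 bytes.
Bytes at offsets 26..33: B8 1D DF F8 44 A9 FB BC.
Little-endian: lowest address holds the least-significant byte.
Reassemble most-significant byte first: BC FB A9 44 F8 DF 1D B8 → 0xBCFBA944F8DF1DB8.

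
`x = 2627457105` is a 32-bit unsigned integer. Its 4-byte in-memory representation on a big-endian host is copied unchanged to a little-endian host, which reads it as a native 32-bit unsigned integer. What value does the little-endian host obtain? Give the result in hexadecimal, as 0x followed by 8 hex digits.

0x51D09B9C

2627457105 in 32-bit hexadecimal is 0x9C9BD051.
Stored big-endian, the bytes at ascending addresses are 9C 9B D0 51.
Read back as little-endian, the first byte is least significant, giving 0x51D09B9C.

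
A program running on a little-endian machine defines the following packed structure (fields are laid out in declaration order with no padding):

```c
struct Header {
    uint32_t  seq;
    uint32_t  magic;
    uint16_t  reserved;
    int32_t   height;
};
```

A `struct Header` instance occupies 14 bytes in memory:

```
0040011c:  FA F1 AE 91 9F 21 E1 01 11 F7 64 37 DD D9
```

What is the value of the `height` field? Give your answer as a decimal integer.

-639813788

`height` follows `seq` (4 B), `magic` (4 B), `reserved` (2 B), so it starts at offset 4 + 4 + 2 = 10 and occupies 4 bytes.
Bytes at offsets 10..13: 64 37 DD D9.
Little-endian stores the least-significant byte at the lowest address.
Reassemble most-significant byte first: D9 DD 37 64 → 0xD9DD3764.
Top bit is set, so as a signed 32-bit value this is 0xD9DD3764 − 2^32 = -639813788.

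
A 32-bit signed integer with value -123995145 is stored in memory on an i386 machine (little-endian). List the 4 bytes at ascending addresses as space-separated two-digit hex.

Two's complement of -123995145 in 32 bits: 123995145 = 0x07640409; invert → 0xF89BFBF6; add 1 → 0xF89BFBF7.
Split into bytes (most-significant first): F8 9B FB F7.
Little-endian: lowest address holds the least-significant byte.
So at ascending addresses the bytes are F7 FB 9B F8.

F7 FB 9B F8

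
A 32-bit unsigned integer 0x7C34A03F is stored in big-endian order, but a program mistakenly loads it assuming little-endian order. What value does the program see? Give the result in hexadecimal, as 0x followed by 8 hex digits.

0x3FA0347C

Stored big-endian, the bytes at ascending addresses are 7C 34 A0 3F.
Read back as little-endian, the first byte is least significant, giving 0x3FA0347C.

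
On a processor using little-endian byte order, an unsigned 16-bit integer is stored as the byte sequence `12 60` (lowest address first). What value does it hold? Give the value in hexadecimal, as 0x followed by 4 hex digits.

Little-endian stores the least-significant byte at the lowest address.
Reassemble most-significant byte first: 60 12 → 0x6012.

0x6012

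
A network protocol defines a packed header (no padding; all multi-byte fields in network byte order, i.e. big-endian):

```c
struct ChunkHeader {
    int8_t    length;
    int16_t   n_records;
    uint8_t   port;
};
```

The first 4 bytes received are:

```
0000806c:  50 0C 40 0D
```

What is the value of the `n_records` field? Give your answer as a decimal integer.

3136

`n_records` follows `length` (1 byte), so it starts at byte offset 1 and occupies 2 bytes.
Bytes at offsets 1..2: 0C 40.
In big-endian order the high byte comes first in memory.
The bytes are already most-significant first: 0x0C40.
0x0C40 = 3136.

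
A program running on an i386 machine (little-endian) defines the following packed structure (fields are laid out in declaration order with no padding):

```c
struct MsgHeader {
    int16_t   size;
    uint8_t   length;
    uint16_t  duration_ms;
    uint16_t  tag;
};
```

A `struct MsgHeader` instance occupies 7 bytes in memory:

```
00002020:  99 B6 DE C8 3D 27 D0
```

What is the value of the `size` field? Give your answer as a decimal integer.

`size` is the first field, at byte offset 0, occupying 2 bytes.
Bytes at offsets 0..1: 99 B6.
In little-endian order the low byte comes first in memory.
Reassemble most-significant byte first: B6 99 → 0xB699.
Top bit is set, so as a signed 16-bit value this is 0xB699 − 2^16 = -18791.

-18791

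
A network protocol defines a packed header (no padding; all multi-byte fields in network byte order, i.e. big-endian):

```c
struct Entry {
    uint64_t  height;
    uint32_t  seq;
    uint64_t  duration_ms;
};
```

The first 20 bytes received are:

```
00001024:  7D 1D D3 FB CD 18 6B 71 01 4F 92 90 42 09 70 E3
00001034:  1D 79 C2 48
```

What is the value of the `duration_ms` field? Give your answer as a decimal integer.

4758458602048045640

`duration_ms` follows `height` (8 B), `seq` (4 B), so it starts at offset 8 + 4 = 12 and occupies 8 bytes.
Bytes at offsets 12..19: 42 09 70 E3 1D 79 C2 48.
Big-endian: lowest address holds the most-significant byte.
The bytes are already most-significant first: 0x420970E31D79C248.
0x420970E31D79C248 = 4758458602048045640.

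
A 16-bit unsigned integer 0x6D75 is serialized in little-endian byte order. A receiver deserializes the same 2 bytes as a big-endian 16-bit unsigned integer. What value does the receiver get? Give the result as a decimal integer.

30061

Stored little-endian, the bytes at ascending addresses are 75 6D.
Read back as big-endian, the last byte is least significant, giving 0x756D.
0x756D = 30061.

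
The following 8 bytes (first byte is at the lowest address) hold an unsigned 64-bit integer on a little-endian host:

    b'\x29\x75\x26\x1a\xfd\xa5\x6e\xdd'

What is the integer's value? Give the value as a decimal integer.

15955873036304282921

In little-endian order the low byte comes first in memory.
Reassemble most-significant byte first: DD 6E A5 FD 1A 26 75 29 → 0xDD6EA5FD1A267529.
0xDD6EA5FD1A267529 = 15955873036304282921.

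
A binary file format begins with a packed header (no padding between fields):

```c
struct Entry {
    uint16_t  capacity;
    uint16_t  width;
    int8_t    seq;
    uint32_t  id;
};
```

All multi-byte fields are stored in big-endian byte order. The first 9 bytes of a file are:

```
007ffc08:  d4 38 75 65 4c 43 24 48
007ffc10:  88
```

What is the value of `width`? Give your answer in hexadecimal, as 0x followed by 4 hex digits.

0x7565

`width` follows `capacity` (2 bytes), so it starts at byte offset 2 and occupies 2 bytes.
Bytes at offsets 2..3: 75 65.
Big-endian: lowest address holds the most-significant byte.
The bytes are already most-significant first: 0x7565.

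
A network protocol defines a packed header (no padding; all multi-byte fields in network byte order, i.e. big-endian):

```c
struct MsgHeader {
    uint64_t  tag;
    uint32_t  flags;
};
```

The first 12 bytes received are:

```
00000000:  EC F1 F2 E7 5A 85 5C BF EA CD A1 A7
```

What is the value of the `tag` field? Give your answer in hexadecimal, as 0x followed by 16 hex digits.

0xECF1F2E75A855CBF

`tag` is the first field, at byte offset 0, occupying 8 bytes.
Bytes at offsets 0..7: EC F1 F2 E7 5A 85 5C BF.
In big-endian order the high byte comes first in memory.
The bytes are already most-significant first: 0xECF1F2E75A855CBF.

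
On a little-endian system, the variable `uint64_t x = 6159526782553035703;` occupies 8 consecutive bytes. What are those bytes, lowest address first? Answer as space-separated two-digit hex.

6159526782553035703 in hexadecimal, padded to 64 bits, is 0x557B08F9629413B7.
Split into bytes (most-significant first): 55 7B 08 F9 62 94 13 B7.
Little-endian stores the least-significant byte at the lowest address.
So at ascending addresses the bytes are B7 13 94 62 F9 08 7B 55.

B7 13 94 62 F9 08 7B 55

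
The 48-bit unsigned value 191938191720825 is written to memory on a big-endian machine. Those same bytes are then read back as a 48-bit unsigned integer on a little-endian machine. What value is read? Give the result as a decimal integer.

133598113403310

191938191720825 in 48-bit hexadecimal is 0xAE9117BC8179.
Stored big-endian, the bytes at ascending addresses are AE 91 17 BC 81 79.
Read back as little-endian, the first byte is least significant, giving 0x7981BC1791AE.
0x7981BC1791AE = 133598113403310.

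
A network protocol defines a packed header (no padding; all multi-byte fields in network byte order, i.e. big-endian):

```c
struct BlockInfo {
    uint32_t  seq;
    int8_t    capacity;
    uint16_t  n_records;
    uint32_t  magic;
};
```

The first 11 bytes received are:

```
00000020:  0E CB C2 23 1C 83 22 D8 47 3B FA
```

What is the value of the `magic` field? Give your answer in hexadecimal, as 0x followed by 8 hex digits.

`magic` follows `seq` (4 B), `capacity` (1 B), `n_records` (2 B), so it starts at offset 4 + 1 + 2 = 7 and occupies 4 bytes.
Bytes at offsets 7..10: D8 47 3B FA.
In big-endian order the high byte comes first in memory.
The bytes are already most-significant first: 0xD8473BFA.

0xD8473BFA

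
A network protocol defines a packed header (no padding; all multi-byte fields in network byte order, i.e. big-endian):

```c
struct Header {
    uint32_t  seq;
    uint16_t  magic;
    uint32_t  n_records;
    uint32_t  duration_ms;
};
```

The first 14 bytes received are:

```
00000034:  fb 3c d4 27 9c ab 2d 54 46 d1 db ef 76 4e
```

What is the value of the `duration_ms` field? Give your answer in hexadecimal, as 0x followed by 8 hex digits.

`duration_ms` follows `seq` (4 B), `magic` (2 B), `n_records` (4 B), so it starts at offset 4 + 2 + 4 = 10 and occupies 4 bytes.
Bytes at offsets 10..13: DB EF 76 4E.
Big-endian: lowest address holds the most-significant byte.
The bytes are already most-significant first: 0xDBEF764E.

0xDBEF764E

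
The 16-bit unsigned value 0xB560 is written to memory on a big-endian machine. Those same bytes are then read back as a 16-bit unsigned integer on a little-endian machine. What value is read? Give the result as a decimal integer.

24757

Stored big-endian, the bytes at ascending addresses are B5 60.
Read back as little-endian, the first byte is least significant, giving 0x60B5.
0x60B5 = 24757.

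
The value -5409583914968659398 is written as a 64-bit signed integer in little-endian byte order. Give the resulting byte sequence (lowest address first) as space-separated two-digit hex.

3A 4A A0 2D 17 4C ED B4

Two's complement of -5409583914968659398 in 64 bits: 5409583914968659398 = 0x4B12B3E8D25FB5C6; invert → 0xB4ED4C172DA04A39; add 1 → 0xB4ED4C172DA04A3A.
Split into bytes (most-significant first): B4 ED 4C 17 2D A0 4A 3A.
Little-endian: lowest address holds the least-significant byte.
So at ascending addresses the bytes are 3A 4A A0 2D 17 4C ED B4.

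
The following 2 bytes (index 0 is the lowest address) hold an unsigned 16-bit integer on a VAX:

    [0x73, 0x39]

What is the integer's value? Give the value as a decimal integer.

Little-endian: lowest address holds the least-significant byte.
Reassemble most-significant byte first: 39 73 → 0x3973.
0x3973 = 14707.

14707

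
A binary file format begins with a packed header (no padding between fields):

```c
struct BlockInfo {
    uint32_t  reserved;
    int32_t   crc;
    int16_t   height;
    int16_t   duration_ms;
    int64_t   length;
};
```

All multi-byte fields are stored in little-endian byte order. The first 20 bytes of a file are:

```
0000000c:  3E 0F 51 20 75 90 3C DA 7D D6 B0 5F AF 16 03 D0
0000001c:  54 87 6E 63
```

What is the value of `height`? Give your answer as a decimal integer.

`height` follows `reserved` (4 B), `crc` (4 B), so it starts at offset 4 + 4 = 8 and occupies 2 bytes.
Bytes at offsets 8..9: 7D D6.
In little-endian order the low byte comes first in memory.
Reassemble most-significant byte first: D6 7D → 0xD67D.
Top bit is set, so as a signed 16-bit value this is 0xD67D − 2^16 = -10627.

-10627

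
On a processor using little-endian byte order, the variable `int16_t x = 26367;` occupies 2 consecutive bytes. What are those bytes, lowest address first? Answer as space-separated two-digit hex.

26367 in hexadecimal, padded to 16 bits, is 0x66FF.
Split into bytes (most-significant first): 66 FF.
Little-endian stores the least-significant byte at the lowest address.
So at ascending addresses the bytes are FF 66.

FF 66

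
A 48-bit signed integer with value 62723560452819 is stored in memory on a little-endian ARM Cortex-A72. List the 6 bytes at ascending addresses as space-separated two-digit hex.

62723560452819 in hexadecimal, padded to 48 bits, is 0x390BF78A32D3.
Split into bytes (most-significant first): 39 0B F7 8A 32 D3.
In little-endian order the low byte comes first in memory.
So at ascending addresses the bytes are D3 32 8A F7 0B 39.

D3 32 8A F7 0B 39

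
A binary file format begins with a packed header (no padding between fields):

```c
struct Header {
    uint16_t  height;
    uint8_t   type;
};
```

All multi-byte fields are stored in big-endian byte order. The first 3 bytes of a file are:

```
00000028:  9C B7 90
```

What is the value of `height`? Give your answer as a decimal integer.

40119

`height` is the first field, at byte offset 0, occupying 2 bytes.
Bytes at offsets 0..1: 9C B7.
Big-endian: lowest address holds the most-significant byte.
The bytes are already most-significant first: 0x9CB7.
0x9CB7 = 40119.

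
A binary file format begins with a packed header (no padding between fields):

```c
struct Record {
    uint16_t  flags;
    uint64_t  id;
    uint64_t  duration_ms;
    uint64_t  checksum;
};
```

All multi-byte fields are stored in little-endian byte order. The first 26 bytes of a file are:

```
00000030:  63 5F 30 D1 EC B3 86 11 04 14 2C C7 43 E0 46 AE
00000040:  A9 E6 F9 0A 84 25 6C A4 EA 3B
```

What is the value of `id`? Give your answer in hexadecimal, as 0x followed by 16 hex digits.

0x14041186B3ECD130

`id` follows `flags` (2 bytes), so it starts at byte offset 2 and occupies 8 bytes.
Bytes at offsets 2..9: 30 D1 EC B3 86 11 04 14.
In little-endian order the low byte comes first in memory.
Reassemble most-significant byte first: 14 04 11 86 B3 EC D1 30 → 0x14041186B3ECD130.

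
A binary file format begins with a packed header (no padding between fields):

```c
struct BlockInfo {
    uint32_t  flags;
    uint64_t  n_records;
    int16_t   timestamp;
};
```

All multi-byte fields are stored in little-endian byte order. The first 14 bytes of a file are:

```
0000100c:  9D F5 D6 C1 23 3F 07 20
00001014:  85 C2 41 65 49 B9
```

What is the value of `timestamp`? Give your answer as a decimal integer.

-18103

`timestamp` follows `flags` (4 B), `n_records` (8 B), so it starts at offset 4 + 8 = 12 and occupies 2 bytes.
Bytes at offsets 12..13: 49 B9.
In little-endian order the low byte comes first in memory.
Reassemble most-significant byte first: B9 49 → 0xB949.
Top bit is set, so as a signed 16-bit value this is 0xB949 − 2^16 = -18103.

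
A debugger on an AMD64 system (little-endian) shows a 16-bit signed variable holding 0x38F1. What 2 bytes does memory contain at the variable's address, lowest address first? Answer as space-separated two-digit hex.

F1 38

Split into bytes (most-significant first): 38 F1.
Little-endian: lowest address holds the least-significant byte.
So at ascending addresses the bytes are F1 38.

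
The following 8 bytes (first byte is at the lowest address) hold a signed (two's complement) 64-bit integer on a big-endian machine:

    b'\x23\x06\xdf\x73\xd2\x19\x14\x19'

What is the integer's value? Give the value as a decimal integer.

Big-endian: lowest address holds the most-significant byte.
The bytes are already most-significant first: 0x2306DF73D2191419.
0x2306DF73D2191419 = 2523950329726833689.

2523950329726833689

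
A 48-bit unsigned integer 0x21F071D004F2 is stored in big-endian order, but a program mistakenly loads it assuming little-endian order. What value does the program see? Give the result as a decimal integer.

266102490918945

Stored big-endian, the bytes at ascending addresses are 21 F0 71 D0 04 F2.
Read back as little-endian, the first byte is least significant, giving 0xF204D071F021.
0xF204D071F021 = 266102490918945.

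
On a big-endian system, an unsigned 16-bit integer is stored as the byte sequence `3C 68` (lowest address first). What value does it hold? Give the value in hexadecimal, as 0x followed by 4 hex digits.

Big-endian stores the most-significant byte at the lowest address.
The bytes are already most-significant first: 0x3C68.

0x3C68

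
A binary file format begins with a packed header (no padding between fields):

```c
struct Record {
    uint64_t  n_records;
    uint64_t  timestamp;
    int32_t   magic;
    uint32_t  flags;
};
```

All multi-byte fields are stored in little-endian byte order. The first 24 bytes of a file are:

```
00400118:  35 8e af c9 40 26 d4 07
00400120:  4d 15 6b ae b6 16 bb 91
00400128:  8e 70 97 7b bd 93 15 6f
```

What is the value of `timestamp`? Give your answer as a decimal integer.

`timestamp` follows `n_records` (8 bytes), so it starts at byte offset 8 and occupies 8 bytes.
Bytes at offsets 8..15: 4D 15 6B AE B6 16 BB 91.
Little-endian stores the least-significant byte at the lowest address.
Reassemble most-significant byte first: 91 BB 16 B6 AE 6B 15 4D → 0x91BB16B6AE6B154D.
0x91BB16B6AE6B154D = 10501011930010555725.

10501011930010555725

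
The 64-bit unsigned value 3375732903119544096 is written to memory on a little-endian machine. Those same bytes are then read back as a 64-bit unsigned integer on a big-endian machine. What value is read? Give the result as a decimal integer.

3375732903119544096 in 64-bit hexadecimal is 0x2ED90330A309DF20.
Stored little-endian, the bytes at ascending addresses are 20 DF 09 A3 30 03 D9 2E.
Read back as big-endian, the last byte is least significant, giving 0x20DF09A33003D92E.
0x20DF09A33003D92E = 2368622525510048046.

2368622525510048046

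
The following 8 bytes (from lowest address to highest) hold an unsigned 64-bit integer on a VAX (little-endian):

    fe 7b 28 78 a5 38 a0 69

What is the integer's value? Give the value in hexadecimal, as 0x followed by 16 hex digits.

0x69A038A578287BFE

Little-endian stores the least-significant byte at the lowest address.
Reassemble most-significant byte first: 69 A0 38 A5 78 28 7B FE → 0x69A038A578287BFE.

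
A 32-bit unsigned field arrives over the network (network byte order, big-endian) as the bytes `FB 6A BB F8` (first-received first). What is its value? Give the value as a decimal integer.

4218076152

In big-endian order the high byte comes first in memory.
The bytes are already most-significant first: 0xFB6ABBF8.
0xFB6ABBF8 = 4218076152.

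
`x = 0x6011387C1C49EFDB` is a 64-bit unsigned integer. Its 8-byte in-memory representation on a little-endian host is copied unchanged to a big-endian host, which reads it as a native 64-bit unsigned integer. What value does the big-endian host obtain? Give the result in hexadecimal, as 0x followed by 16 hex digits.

Stored little-endian, the bytes at ascending addresses are DB EF 49 1C 7C 38 11 60.
Read back as big-endian, the last byte is least significant, giving 0xDBEF491C7C381160.

0xDBEF491C7C381160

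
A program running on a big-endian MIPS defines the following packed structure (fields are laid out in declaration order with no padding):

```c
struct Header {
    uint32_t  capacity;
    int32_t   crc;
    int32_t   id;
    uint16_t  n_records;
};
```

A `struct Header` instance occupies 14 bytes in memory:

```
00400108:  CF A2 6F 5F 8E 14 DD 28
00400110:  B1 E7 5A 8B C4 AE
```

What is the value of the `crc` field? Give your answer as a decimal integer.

-1911235288

`crc` follows `capacity` (4 bytes), so it starts at byte offset 4 and occupies 4 bytes.
Bytes at offsets 4..7: 8E 14 DD 28.
Big-endian: lowest address holds the most-significant byte.
The bytes are already most-significant first: 0x8E14DD28.
Top bit is set, so as a signed 32-bit value this is 0x8E14DD28 − 2^32 = -1911235288.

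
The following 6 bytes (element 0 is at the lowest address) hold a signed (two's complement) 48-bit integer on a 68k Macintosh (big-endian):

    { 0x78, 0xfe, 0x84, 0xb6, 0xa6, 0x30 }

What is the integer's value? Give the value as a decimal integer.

In big-endian order the high byte comes first in memory.
The bytes are already most-significant first: 0x78FE84B6A630.
0x78FE84B6A630 = 133034543588912.

133034543588912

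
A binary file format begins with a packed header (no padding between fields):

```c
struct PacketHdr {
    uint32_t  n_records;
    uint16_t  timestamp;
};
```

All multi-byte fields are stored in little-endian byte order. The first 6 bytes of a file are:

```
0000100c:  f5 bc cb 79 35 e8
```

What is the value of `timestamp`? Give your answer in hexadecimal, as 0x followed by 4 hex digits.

`timestamp` follows `n_records` (4 bytes), so it starts at byte offset 4 and occupies 2 bytes.
Bytes at offsets 4..5: 35 E8.
Little-endian: lowest address holds the least-significant byte.
Reassemble most-significant byte first: E8 35 → 0xE835.

0xE835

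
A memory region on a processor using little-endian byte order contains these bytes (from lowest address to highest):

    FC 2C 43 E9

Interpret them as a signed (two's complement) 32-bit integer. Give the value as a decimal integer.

Little-endian stores the least-significant byte at the lowest address.
Reassemble most-significant byte first: E9 43 2C FC → 0xE9432CFC.
Top bit is set, so as a signed 32-bit value this is 0xE9432CFC − 2^32 = -381473540.

-381473540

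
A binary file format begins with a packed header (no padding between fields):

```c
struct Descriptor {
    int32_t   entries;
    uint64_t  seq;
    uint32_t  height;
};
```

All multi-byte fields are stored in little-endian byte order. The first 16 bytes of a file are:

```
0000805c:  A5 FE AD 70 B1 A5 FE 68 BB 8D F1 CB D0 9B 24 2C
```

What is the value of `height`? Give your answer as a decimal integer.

`height` follows `entries` (4 B), `seq` (8 B), so it starts at offset 4 + 8 = 12 and occupies 4 bytes.
Bytes at offsets 12..15: D0 9B 24 2C.
Little-endian: lowest address holds the least-significant byte.
Reassemble most-significant byte first: 2C 24 9B D0 → 0x2C249BD0.
0x2C249BD0 = 740596688.

740596688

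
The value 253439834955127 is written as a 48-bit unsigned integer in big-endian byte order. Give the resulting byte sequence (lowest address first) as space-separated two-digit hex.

E6 80 8F 55 9D 77

253439834955127 in hexadecimal, padded to 48 bits, is 0xE6808F559D77.
Split into bytes (most-significant first): E6 80 8F 55 9D 77.
In big-endian order the high byte comes first in memory.
So the memory order matches the most-significant-first order: E6 80 8F 55 9D 77.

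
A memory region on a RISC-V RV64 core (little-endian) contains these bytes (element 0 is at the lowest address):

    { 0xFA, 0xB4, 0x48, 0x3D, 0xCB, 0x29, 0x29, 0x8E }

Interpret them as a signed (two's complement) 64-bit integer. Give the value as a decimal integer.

In little-endian order the low byte comes first in memory.
Reassemble most-significant byte first: 8E 29 29 CB 3D 48 B4 FA → 0x8E2929CB3D48B4FA.
Top bit is set, so as a signed 64-bit value this is 0x8E2929CB3D48B4FA − 2^64 = -8202979293395372806.

-8202979293395372806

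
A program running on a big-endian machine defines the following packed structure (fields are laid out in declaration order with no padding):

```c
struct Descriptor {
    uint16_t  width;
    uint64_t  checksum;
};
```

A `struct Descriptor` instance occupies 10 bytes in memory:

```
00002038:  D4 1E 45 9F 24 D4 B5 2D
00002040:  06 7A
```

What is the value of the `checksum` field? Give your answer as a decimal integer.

`checksum` follows `width` (2 bytes), so it starts at byte offset 2 and occupies 8 bytes.
Bytes at offsets 2..9: 45 9F 24 D4 B5 2D 06 7A.
Big-endian: lowest address holds the most-significant byte.
The bytes are already most-significant first: 0x459F24D4B52D067A.
0x459F24D4B52D067A = 5016769005905315450.

5016769005905315450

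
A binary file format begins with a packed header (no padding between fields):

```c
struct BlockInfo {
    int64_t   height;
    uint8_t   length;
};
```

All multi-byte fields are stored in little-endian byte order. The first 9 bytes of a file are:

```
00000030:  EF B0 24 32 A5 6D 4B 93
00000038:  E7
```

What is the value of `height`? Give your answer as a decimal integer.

`height` is the first field, at byte offset 0, occupying 8 bytes.
Bytes at offsets 0..7: EF B0 24 32 A5 6D 4B 93.
Little-endian: lowest address holds the least-significant byte.
Reassemble most-significant byte first: 93 4B 6D A5 32 24 B0 EF → 0x934B6DA53224B0EF.
Top bit is set, so as a signed 64-bit value this is 0x934B6DA53224B0EF − 2^64 = -7833046570602549009.

-7833046570602549009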